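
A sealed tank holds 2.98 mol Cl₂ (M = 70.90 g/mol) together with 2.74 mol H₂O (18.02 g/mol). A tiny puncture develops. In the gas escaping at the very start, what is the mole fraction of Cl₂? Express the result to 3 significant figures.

Each component's effusion rate ∝ (its partial pressure)·(1/√M) ∝ n_i/√M_i.
So x_Cl₂ in the escaping gas = (n_Cl₂/√M_Cl₂) / Σ(n_i/√M_i)
= (2.98/√70.90) / (2.98/√70.90 + 2.74/√18.02) = 0.3539/(0.3539 + 0.6455) = 0.354.

0.354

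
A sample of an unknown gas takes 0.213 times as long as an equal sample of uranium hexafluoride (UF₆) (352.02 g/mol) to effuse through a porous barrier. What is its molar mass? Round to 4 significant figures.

Graham's law gives t_X/t_UF₆ = √(M_X/M_UF₆).
0.213 = √(M_X/352.02)
M_X = 352.02 × 0.213² = 352.02 × 0.04537 = 15.97 g/mol

15.97 g/mol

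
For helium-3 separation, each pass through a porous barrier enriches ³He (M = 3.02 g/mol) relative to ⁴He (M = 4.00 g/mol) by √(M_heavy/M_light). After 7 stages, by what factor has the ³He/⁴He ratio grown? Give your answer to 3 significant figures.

2.67

After 7 stages the ratio has grown by (√(4.00/3.02))^7 = (4.00/3.02)^(7/2).
= 1.32450^(7/2) = 2.67.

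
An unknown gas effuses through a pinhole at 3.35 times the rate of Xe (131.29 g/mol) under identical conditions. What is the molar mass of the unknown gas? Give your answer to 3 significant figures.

11.7 g/mol

From Graham's law, rate_X/rate_Xe = √(M_Xe/M_X).
3.35 = √(131.29/M_X)
M_X = 131.29 / 3.35² = 131.29 / 11.22 = 11.7 g/mol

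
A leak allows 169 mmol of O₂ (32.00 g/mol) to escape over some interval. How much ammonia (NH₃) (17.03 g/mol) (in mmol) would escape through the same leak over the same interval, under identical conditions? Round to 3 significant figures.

232 mmol

Using Graham's law: rate_NH₃/rate_O₂ = √(M_O₂/M_NH₃) = √(32.00/17.03) = √1.879 = 1.371.
So the amount for NH₃ is 169 × 1.371 = 232 mmol.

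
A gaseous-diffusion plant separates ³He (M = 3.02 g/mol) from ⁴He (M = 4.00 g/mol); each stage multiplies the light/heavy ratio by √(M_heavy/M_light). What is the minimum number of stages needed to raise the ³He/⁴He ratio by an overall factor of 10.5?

17

With α = √(4.00/3.02) per stage, ln α = ½ ln(1.32450) = 0.1405.
Need α^N ≥ 10.5 ⇒ N ≥ ln(10.5) / ln α = 2.351 / 0.1405 = 16.73.
Rounding up, N = 17 stages.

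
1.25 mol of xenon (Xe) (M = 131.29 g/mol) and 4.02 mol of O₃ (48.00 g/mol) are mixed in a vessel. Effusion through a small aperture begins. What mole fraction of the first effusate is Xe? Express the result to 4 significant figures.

Effusion rate of each component ∝ n_i/√M_i (partial pressure × 1/√M).
x_Xe(eff) = (n_Xe/√M_Xe) / (n_Xe/√M_Xe + n_O₃/√M_O₃)
= (1.25/√131.29) / (1.25/√131.29 + 4.02/√48.00) = 0.1091/(0.1091 + 0.5802) = 0.1583.

0.1583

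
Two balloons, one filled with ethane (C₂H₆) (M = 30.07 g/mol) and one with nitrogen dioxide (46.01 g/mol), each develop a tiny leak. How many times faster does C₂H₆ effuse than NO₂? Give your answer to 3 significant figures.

1.24

By Graham's law, rate_C₂H₆/rate_NO₂ = √(M_NO₂/M_C₂H₆) = √(46.01/30.07) = √1.530 = 1.24.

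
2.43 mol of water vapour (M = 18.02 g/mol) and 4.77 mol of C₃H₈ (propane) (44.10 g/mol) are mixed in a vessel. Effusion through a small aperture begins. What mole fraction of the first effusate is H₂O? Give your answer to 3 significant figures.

Effusion rate of each component ∝ n_i/√M_i (partial pressure × 1/√M).
So x_H₂O in the escaping gas = (n_H₂O/√M_H₂O) / Σ(n_i/√M_i)
= (2.43/√18.02) / (2.43/√18.02 + 4.77/√44.10) = 0.5724/(0.5724 + 0.7183) = 0.444.

0.444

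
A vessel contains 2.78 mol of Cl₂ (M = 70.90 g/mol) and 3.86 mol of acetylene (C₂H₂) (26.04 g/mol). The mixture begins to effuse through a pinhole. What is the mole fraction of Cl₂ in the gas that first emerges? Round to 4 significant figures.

Each component's effusion rate ∝ (its partial pressure)·(1/√M) ∝ n_i/√M_i.
x_Cl₂(eff) = (n_Cl₂/√M_Cl₂) / (n_Cl₂/√M_Cl₂ + n_C₂H₂/√M_C₂H₂)
= (2.78/√70.90) / (2.78/√70.90 + 3.86/√26.04) = 0.3302/(0.3302 + 0.7564) = 0.3038.

0.3038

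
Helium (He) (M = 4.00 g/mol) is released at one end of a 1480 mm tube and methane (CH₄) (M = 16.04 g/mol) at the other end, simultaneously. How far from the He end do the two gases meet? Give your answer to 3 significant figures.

987 mm

Distances travelled in equal time are proportional to diffusion rates, so d_He/d_CH₄ = √(M_CH₄/M_He) = √(16.04/4.00) = 2.002.
With d_He + d_CH₄ = 1480 mm, d_CH₄ = 1480/(1 + 2.002) = 492.9 mm.
d_He = 1480 − 492.9 = 987 mm.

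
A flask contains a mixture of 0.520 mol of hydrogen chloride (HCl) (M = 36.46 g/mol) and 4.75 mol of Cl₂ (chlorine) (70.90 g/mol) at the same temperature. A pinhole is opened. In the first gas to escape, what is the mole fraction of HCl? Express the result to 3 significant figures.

Each component's effusion rate ∝ (its partial pressure)·(1/√M) ∝ n_i/√M_i.
Mole fraction of HCl in the effusate = (n_HCl/√M_HCl) / (n_HCl/√M_HCl + n_Cl₂/√M_Cl₂)
= (0.520/√36.46) / (0.520/√36.46 + 4.75/√70.90) = 0.08612/(0.08612 + 0.5641) = 0.132.

0.132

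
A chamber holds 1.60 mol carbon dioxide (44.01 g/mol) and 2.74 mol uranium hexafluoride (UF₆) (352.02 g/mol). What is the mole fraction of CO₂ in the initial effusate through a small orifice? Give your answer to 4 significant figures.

0.6229

Rate_i ∝ x_i/√M_i (Graham's law weighted by mole fraction), so the effusate composition follows n_i/√M_i.
So x_CO₂ in the escaping gas = (n_CO₂/√M_CO₂) / Σ(n_i/√M_i)
= (1.60/√44.01) / (1.60/√44.01 + 2.74/√352.02) = 0.2412/(0.2412 + 0.1460) = 0.6229.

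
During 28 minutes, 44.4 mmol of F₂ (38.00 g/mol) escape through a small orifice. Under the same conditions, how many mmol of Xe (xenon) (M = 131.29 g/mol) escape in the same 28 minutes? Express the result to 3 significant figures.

From Graham's law, rate_Xe/rate_F₂ = √(M_F₂/M_Xe) = √(38.00/131.29) = √0.2894 = 0.5380.
So the amount for Xe is 44.4 × 0.5380 = 23.9 mmol.

23.9 mmol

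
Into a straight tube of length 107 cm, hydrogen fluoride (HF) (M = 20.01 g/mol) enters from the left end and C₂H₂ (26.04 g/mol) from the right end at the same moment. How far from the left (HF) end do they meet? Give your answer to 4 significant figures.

57.02 cm

Graham's law gives d_HF/d_C₂H₂ = rate_HF/rate_C₂H₂ = √(M_C₂H₂/M_HF) = √(26.04/20.01) = 1.141.
With d_HF + d_C₂H₂ = 107 cm, d_C₂H₂ = 107/(1 + 1.141) = 49.98 cm.
d_HF = 107 − 49.98 = 57.02 cm.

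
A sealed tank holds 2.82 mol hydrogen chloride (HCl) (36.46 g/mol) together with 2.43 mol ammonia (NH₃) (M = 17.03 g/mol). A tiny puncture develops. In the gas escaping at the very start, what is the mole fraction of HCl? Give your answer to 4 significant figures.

The effusion rate of species i is ∝ p_i/√M_i ∝ n_i/√M_i.
x_HCl(eff) = (n_HCl/√M_HCl) / (n_HCl/√M_HCl + n_NH₃/√M_NH₃)
= (2.82/√36.46) / (2.82/√36.46 + 2.43/√17.03) = 0.4670/(0.4670 + 0.5888) = 0.4423.

0.4423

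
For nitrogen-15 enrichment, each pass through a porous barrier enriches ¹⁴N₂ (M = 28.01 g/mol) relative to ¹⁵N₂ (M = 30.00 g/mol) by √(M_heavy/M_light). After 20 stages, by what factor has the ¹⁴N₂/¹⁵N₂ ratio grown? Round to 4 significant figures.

Each stage multiplies the ratio by α = √(30.00/28.01), so after 20 stages the overall factor is α^20 = (30.00/28.01)^(20/2).
= 1.07105^10 = 1.986.

1.986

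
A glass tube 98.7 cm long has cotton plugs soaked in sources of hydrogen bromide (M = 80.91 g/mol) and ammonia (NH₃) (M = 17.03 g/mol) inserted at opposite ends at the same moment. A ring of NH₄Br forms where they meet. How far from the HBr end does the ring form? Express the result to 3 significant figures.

Graham's law gives d_HBr/d_NH₃ = rate_HBr/rate_NH₃ = √(M_NH₃/M_HBr) = √(17.03/80.91) = 0.4588.
With d_HBr + d_NH₃ = 98.7 cm, d_NH₃ = 98.7/(1 + 0.4588) = 67.66 cm.
d_HBr = 98.7 − 67.66 = 31.0 cm.

31.0 cm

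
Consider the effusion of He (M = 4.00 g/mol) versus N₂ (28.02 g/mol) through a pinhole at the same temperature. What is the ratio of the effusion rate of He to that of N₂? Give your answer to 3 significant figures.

From Graham's law, rate_He/rate_N₂ = √(M_N₂/M_He) = √(28.02/4.00) = √7.005 = 2.65.

2.65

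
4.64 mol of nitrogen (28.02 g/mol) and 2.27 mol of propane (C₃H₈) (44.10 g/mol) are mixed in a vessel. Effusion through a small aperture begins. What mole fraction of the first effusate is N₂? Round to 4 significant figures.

Effusion rate of each component ∝ n_i/√M_i (partial pressure × 1/√M).
x_N₂(eff) = (n_N₂/√M_N₂) / (n_N₂/√M_N₂ + n_C₃H₈/√M_C₃H₈)
= (4.64/√28.02) / (4.64/√28.02 + 2.27/√44.10) = 0.8766/(0.8766 + 0.3418) = 0.7194.

0.7194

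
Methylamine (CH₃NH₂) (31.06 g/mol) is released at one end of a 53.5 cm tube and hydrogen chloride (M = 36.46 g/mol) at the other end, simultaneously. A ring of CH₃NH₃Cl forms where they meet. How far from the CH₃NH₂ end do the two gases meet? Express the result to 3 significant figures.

Distances travelled in equal time are proportional to diffusion rates, so d_CH₃NH₂/d_HCl = √(M_HCl/M_CH₃NH₂) = √(36.46/31.06) = 1.083.
With d_CH₃NH₂ + d_HCl = 53.5 cm, d_HCl = 53.5/(1 + 1.083) = 25.68 cm.
d_CH₃NH₂ = 53.5 − 25.68 = 27.8 cm.

27.8 cm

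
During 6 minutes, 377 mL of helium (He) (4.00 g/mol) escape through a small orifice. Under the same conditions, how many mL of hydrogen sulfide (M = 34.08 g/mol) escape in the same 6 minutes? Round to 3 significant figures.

129 mL

Since effusion rate ∝ 1/√M, rate_H₂S/rate_He = √(M_He/M_H₂S) = √(4.00/34.08) = √0.1174 = 0.3426.
So the volume for H₂S is 377 × 0.3426 = 129 mL.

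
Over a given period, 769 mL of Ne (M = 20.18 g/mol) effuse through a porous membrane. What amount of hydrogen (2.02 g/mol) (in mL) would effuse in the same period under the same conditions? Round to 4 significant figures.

Since effusion rate ∝ 1/√M, rate_H₂/rate_Ne = √(M_Ne/M_H₂) = √(20.18/2.02) = √9.990 = 3.161.
So the volume for H₂ is 769 × 3.161 = 2431 mL.

2431 mL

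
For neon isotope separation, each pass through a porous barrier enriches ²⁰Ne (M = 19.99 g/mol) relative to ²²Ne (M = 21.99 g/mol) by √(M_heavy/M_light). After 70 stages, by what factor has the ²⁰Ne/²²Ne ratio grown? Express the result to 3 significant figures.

28.1

Overall factor = α^70 with α = √(21.99/19.99), i.e. (21.99/19.99)^(70/2).
= 1.10005^35 = 28.1.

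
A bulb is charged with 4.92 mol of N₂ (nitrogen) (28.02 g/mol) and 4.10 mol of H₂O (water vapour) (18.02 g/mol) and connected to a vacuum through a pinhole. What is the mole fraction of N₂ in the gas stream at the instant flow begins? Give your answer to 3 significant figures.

Each component's effusion rate ∝ (its partial pressure)·(1/√M) ∝ n_i/√M_i.
Mole fraction of N₂ in the effusate = (n_N₂/√M_N₂) / (n_N₂/√M_N₂ + n_H₂O/√M_H₂O)
= (4.92/√28.02) / (4.92/√28.02 + 4.10/√18.02) = 0.9295/(0.9295 + 0.9658) = 0.490.

0.490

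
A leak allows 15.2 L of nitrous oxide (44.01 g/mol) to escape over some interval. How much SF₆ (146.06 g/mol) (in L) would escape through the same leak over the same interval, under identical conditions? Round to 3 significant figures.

8.34 L

Since effusion rate ∝ 1/√M, rate_SF₆/rate_N₂O = √(M_N₂O/M_SF₆) = √(44.01/146.06) = √0.3013 = 0.5489.
So the volume for SF₆ is 15.2 × 0.5489 = 8.34 L.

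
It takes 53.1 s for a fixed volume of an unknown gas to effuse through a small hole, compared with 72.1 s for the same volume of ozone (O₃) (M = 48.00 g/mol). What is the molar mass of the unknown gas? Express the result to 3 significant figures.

By Graham's law, t_X/t_O₃ = √(M_X/M_O₃).
53.1/72.1 = 0.7365 = √(M_X/48.00)
M_X = 48.00 × 0.7365² = 48.00 × 0.5424 = 26.0 g/mol

26.0 g/mol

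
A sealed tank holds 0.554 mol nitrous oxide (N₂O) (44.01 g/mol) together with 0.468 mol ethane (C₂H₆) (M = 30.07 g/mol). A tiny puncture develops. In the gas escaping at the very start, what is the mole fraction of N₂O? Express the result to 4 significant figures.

0.4946

Effusion rate of each component ∝ n_i/√M_i (partial pressure × 1/√M).
x_N₂O(eff) = (n_N₂O/√M_N₂O) / (n_N₂O/√M_N₂O + n_C₂H₆/√M_C₂H₆)
= (0.554/√44.01) / (0.554/√44.01 + 0.468/√30.07) = 0.08351/(0.08351 + 0.08535) = 0.4946.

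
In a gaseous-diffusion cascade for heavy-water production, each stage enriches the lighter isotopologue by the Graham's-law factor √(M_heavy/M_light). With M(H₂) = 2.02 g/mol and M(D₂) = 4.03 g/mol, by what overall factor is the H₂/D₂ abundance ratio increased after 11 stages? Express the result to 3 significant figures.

44.6

Overall factor = α^11 with α = √(4.03/2.02), i.e. (4.03/2.02)^(11/2).
= 1.99505^(11/2) = 44.6.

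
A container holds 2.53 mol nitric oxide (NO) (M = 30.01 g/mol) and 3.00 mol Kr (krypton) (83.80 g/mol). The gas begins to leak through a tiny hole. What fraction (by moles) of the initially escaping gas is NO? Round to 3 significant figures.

Each component's effusion rate ∝ (its partial pressure)·(1/√M) ∝ n_i/√M_i.
x_NO(eff) = (n_NO/√M_NO) / (n_NO/√M_NO + n_Kr/√M_Kr)
= (2.53/√30.01) / (2.53/√30.01 + 3.00/√83.80) = 0.4618/(0.4618 + 0.3277) = 0.585.

0.585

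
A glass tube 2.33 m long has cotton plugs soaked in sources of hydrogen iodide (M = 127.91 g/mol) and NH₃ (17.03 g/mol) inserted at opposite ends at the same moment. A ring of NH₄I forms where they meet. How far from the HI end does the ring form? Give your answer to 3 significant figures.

In equal time, each gas travels a distance ∝ its rate ∝ 1/√M, so d_HI/d_NH₃ = √(M_NH₃/M_HI) = √(17.03/127.91) = 0.3649.
With d_HI + d_NH₃ = 2.33 m, d_NH₃ = 2.33/(1 + 0.3649) = 1.707 m.
d_HI = 2.33 − 1.707 = 0.623 m.

0.623 m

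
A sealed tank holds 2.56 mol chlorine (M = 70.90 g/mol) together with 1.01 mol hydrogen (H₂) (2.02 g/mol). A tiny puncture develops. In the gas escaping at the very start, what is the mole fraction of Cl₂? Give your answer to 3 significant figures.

The effusion rate of species i is ∝ p_i/√M_i ∝ n_i/√M_i.
So x_Cl₂ in the escaping gas = (n_Cl₂/√M_Cl₂) / Σ(n_i/√M_i)
= (2.56/√70.90) / (2.56/√70.90 + 1.01/√2.02) = 0.3040/(0.3040 + 0.7106) = 0.300.

0.300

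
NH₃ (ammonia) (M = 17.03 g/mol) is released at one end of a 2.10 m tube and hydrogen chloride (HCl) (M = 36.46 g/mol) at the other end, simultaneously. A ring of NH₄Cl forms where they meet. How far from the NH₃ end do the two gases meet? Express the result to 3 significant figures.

1.25 m

In equal time, each gas travels a distance ∝ its rate ∝ 1/√M, so d_NH₃/d_HCl = √(M_HCl/M_NH₃) = √(36.46/17.03) = 1.463.
With d_NH₃ + d_HCl = 2.10 m, d_HCl = 2.10/(1 + 1.463) = 0.8526 m.
d_NH₃ = 2.10 − 0.8526 = 1.25 m.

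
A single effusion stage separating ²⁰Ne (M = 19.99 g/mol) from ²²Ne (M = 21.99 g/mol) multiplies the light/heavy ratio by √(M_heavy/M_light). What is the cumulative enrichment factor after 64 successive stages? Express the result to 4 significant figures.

21.14

Each stage multiplies the ratio by α = √(21.99/19.99), so after 64 stages the overall factor is α^64 = (21.99/19.99)^(64/2).
= 1.10005^32 = 21.14.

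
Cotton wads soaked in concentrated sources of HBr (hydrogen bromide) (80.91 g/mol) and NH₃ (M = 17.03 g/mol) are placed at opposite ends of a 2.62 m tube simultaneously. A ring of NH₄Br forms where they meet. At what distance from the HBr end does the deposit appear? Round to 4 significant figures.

0.8240 m

Graham's law gives d_HBr/d_NH₃ = rate_HBr/rate_NH₃ = √(M_NH₃/M_HBr) = √(17.03/80.91) = 0.4588.
With d_HBr + d_NH₃ = 2.62 m, d_NH₃ = 2.62/(1 + 0.4588) = 1.796 m.
d_HBr = 2.62 − 1.796 = 0.8240 m.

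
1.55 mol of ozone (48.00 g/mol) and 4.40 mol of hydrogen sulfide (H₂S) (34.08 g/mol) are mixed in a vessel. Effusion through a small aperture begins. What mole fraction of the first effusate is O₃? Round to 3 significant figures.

0.229

The effusion rate of species i is ∝ p_i/√M_i ∝ n_i/√M_i.
x_O₃(eff) = (n_O₃/√M_O₃) / (n_O₃/√M_O₃ + n_H₂S/√M_H₂S)
= (1.55/√48.00) / (1.55/√48.00 + 4.40/√34.08) = 0.2237/(0.2237 + 0.7537) = 0.229.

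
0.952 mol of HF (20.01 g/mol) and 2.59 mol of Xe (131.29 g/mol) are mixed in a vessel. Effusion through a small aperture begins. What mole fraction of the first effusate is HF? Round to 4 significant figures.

0.4849

Effusion rate of each component ∝ n_i/√M_i (partial pressure × 1/√M).
Mole fraction of HF in the effusate = (n_HF/√M_HF) / (n_HF/√M_HF + n_Xe/√M_Xe)
= (0.952/√20.01) / (0.952/√20.01 + 2.59/√131.29) = 0.2128/(0.2128 + 0.2260) = 0.4849.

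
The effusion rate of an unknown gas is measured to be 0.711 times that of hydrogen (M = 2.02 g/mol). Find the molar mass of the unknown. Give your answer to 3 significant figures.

4.00 g/mol

Using Graham's law: rate_X/rate_H₂ = √(M_H₂/M_X).
0.711 = √(2.02/M_X)
M_X = 2.02 / 0.711² = 2.02 / 0.5055 = 4.00 g/mol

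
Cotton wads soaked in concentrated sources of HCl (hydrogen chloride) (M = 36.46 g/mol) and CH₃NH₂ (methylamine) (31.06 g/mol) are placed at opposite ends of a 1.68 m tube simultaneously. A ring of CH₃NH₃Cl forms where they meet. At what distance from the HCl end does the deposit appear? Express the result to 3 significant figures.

0.806 m

Distances travelled in equal time are proportional to diffusion rates, so d_HCl/d_CH₃NH₂ = √(M_CH₃NH₂/M_HCl) = √(31.06/36.46) = 0.9230.
With d_HCl + d_CH₃NH₂ = 1.68 m, d_CH₃NH₂ = 1.68/(1 + 0.9230) = 0.8736 m.
d_HCl = 1.68 − 0.8736 = 0.806 m.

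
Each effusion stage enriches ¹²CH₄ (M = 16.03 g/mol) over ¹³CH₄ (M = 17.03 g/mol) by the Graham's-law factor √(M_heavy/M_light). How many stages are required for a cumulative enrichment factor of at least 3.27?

Per stage α = (17.03/16.03)^(1/2) = 1.06238^0.5, giving ln α = 0.03026.
Need α^N ≥ 3.27 ⇒ N ≥ ln(3.27) / ln α = 1.185 / 0.03026 = 39.16.
Rounding up, N = 40 stages.

40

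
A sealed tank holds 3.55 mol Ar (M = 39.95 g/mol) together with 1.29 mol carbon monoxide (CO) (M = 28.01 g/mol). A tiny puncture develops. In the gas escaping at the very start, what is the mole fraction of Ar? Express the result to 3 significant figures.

Rate_i ∝ x_i/√M_i (Graham's law weighted by mole fraction), so the effusate composition follows n_i/√M_i.
Mole fraction of Ar in the effusate = (n_Ar/√M_Ar) / (n_Ar/√M_Ar + n_CO/√M_CO)
= (3.55/√39.95) / (3.55/√39.95 + 1.29/√28.01) = 0.5617/(0.5617 + 0.2437) = 0.697.

0.697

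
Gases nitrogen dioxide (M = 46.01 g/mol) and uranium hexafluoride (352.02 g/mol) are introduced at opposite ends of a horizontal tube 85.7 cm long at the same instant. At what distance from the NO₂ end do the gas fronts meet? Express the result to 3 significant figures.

62.9 cm

The fronts meet when d_NO₂ + d_UF₆ = L with d_NO₂/d_UF₆ = √(M_UF₆/M_NO₂) (Graham's law). Here √(M_UF₆/M_NO₂) = √(352.02/46.01) = 2.766.
With d_NO₂ + d_UF₆ = 85.7 cm, d_UF₆ = 85.7/(1 + 2.766) = 22.76 cm.
d_NO₂ = 85.7 − 22.76 = 62.9 cm.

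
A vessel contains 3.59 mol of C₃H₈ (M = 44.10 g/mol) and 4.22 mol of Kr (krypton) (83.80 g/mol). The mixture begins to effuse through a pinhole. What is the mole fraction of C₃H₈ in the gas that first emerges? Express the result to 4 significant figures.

0.5397

The effusion rate of species i is ∝ p_i/√M_i ∝ n_i/√M_i.
So x_C₃H₈ in the escaping gas = (n_C₃H₈/√M_C₃H₈) / Σ(n_i/√M_i)
= (3.59/√44.10) / (3.59/√44.10 + 4.22/√83.80) = 0.5406/(0.5406 + 0.4610) = 0.5397.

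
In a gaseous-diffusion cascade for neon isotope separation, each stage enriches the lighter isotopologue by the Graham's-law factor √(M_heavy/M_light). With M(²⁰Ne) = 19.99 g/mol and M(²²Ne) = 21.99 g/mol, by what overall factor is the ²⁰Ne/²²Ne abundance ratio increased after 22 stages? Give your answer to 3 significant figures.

2.85

Overall factor = α^22 with α = √(21.99/19.99), i.e. (21.99/19.99)^(22/2).
= 1.10005^11 = 2.85.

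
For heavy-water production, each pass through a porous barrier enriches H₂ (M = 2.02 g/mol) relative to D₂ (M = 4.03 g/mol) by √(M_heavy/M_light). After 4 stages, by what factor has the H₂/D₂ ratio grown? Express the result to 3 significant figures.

3.98

Each stage multiplies the ratio by α = √(4.03/2.02), so after 4 stages the overall factor is α^4 = (4.03/2.02)^(4/2).
= 1.99505^2 = 3.98.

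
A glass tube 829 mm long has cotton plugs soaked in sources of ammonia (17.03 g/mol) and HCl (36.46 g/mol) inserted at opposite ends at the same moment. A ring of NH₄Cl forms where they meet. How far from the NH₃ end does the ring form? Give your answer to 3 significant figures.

492 mm

In equal time, each gas travels a distance ∝ its rate ∝ 1/√M, so d_NH₃/d_HCl = √(M_HCl/M_NH₃) = √(36.46/17.03) = 1.463.
With d_NH₃ + d_HCl = 829 mm, d_HCl = 829/(1 + 1.463) = 336.6 mm.
d_NH₃ = 829 − 336.6 = 492 mm.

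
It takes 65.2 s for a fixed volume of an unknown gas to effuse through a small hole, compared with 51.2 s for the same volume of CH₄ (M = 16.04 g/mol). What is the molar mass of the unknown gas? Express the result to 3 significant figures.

Using Graham's law: t_X/t_CH₄ = √(M_X/M_CH₄).
65.2/51.2 = 1.273 = √(M_X/16.04)
M_X = 16.04 × 1.273² = 16.04 × 1.622 = 26.0 g/mol

26.0 g/mol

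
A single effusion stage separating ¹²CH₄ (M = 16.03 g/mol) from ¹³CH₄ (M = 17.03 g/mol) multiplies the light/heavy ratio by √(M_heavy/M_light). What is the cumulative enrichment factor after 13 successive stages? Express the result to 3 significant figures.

1.48

After 13 stages the ratio has grown by (√(17.03/16.03))^13 = (17.03/16.03)^(13/2).
= 1.06238^(13/2) = 1.48.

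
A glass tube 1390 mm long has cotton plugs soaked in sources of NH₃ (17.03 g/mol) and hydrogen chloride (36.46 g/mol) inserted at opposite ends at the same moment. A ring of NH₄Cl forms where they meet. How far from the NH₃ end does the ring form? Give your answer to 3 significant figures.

826 mm

Graham's law gives d_NH₃/d_HCl = rate_NH₃/rate_HCl = √(M_HCl/M_NH₃) = √(36.46/17.03) = 1.463.
With d_NH₃ + d_HCl = 1390 mm, d_HCl = 1390/(1 + 1.463) = 564.3 mm.
d_NH₃ = 1390 − 564.3 = 826 mm.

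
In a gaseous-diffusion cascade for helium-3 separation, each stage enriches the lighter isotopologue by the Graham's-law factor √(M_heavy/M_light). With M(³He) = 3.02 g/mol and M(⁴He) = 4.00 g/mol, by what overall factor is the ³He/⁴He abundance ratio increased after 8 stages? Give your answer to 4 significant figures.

The single-stage factor is √(M_heavy/M_light), so 8 stages give [√(4.00/3.02)]^8 = (4.00/3.02)^(8/2).
= 1.32450^4 = 3.078.

3.078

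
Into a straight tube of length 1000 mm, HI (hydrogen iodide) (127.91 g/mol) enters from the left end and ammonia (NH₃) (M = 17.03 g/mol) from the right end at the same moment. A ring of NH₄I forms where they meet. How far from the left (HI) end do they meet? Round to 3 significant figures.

267 mm

Graham's law gives d_HI/d_NH₃ = rate_HI/rate_NH₃ = √(M_NH₃/M_HI) = √(17.03/127.91) = 0.3649.
With d_HI + d_NH₃ = 1000 mm, d_NH₃ = 1000/(1 + 0.3649) = 732.7 mm.
d_HI = 1000 − 732.7 = 267 mm.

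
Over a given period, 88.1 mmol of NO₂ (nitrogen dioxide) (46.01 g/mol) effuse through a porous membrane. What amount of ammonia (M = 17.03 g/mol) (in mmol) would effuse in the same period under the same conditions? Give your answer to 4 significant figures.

Since effusion rate ∝ 1/√M, rate_NH₃/rate_NO₂ = √(M_NO₂/M_NH₃) = √(46.01/17.03) = √2.702 = 1.644.
So the amount for NH₃ is 88.1 × 1.644 = 144.8 mmol.

144.8 mmol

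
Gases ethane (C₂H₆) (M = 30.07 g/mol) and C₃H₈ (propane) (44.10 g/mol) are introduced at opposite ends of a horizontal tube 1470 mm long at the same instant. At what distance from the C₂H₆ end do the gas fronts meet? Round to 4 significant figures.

Graham's law gives d_C₂H₆/d_C₃H₈ = rate_C₂H₆/rate_C₃H₈ = √(M_C₃H₈/M_C₂H₆) = √(44.10/30.07) = 1.211.
With d_C₂H₆ + d_C₃H₈ = 1470 mm, d_C₃H₈ = 1470/(1 + 1.211) = 664.9 mm.
d_C₂H₆ = 1470 − 664.9 = 805.1 mm.

805.1 mm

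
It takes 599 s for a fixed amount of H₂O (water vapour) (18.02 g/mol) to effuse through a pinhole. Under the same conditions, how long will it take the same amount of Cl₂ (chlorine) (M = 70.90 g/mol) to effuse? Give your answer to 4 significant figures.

By Graham's law, t_Cl₂/t_H₂O = √(M_Cl₂/M_H₂O) = √(70.90/18.02) = √3.935 = 1.984.
So the time for Cl₂ is 599 × 1.984 = 1188 s.

1188 s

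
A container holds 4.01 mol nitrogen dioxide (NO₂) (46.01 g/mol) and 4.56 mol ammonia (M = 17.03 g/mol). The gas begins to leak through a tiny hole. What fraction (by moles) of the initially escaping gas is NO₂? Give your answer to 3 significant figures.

Each component's effusion rate ∝ (its partial pressure)·(1/√M) ∝ n_i/√M_i.
So x_NO₂ in the escaping gas = (n_NO₂/√M_NO₂) / Σ(n_i/√M_i)
= (4.01/√46.01) / (4.01/√46.01 + 4.56/√17.03) = 0.5912/(0.5912 + 1.105) = 0.349.

0.349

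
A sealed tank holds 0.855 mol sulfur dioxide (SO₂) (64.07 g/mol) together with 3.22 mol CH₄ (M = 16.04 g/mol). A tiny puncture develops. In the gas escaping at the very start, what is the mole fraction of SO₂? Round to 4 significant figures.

0.1173

The effusion rate of species i is ∝ p_i/√M_i ∝ n_i/√M_i.
So x_SO₂ in the escaping gas = (n_SO₂/√M_SO₂) / Σ(n_i/√M_i)
= (0.855/√64.07) / (0.855/√64.07 + 3.22/√16.04) = 0.1068/(0.1068 + 0.8040) = 0.1173.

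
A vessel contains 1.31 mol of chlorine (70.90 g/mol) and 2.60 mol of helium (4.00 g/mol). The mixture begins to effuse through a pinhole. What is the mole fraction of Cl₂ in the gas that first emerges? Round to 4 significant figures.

0.1069

Rate_i ∝ x_i/√M_i (Graham's law weighted by mole fraction), so the effusate composition follows n_i/√M_i.
x_Cl₂(eff) = (n_Cl₂/√M_Cl₂) / (n_Cl₂/√M_Cl₂ + n_He/√M_He)
= (1.31/√70.90) / (1.31/√70.90 + 2.60/√4.00) = 0.1556/(0.1556 + 1.300) = 0.1069.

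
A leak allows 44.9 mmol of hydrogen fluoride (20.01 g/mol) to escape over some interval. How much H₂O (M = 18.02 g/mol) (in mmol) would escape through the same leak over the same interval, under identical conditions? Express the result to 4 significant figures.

47.31 mmol

From Graham's law, rate_H₂O/rate_HF = √(M_HF/M_H₂O) = √(20.01/18.02) = √1.110 = 1.054.
So the amount for H₂O is 44.9 × 1.054 = 47.31 mmol.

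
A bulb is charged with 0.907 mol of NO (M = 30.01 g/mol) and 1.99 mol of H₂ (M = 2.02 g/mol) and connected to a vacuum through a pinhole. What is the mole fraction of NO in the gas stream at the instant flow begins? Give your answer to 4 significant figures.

The effusion rate of species i is ∝ p_i/√M_i ∝ n_i/√M_i.
Mole fraction of NO in the effusate = (n_NO/√M_NO) / (n_NO/√M_NO + n_H₂/√M_H₂)
= (0.907/√30.01) / (0.907/√30.01 + 1.99/√2.02) = 0.1656/(0.1656 + 1.400) = 0.1057.

0.1057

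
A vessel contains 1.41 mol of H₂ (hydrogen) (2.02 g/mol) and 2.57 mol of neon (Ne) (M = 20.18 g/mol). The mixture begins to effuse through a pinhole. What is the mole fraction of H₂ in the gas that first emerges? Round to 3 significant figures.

Rate_i ∝ x_i/√M_i (Graham's law weighted by mole fraction), so the effusate composition follows n_i/√M_i.
So x_H₂ in the escaping gas = (n_H₂/√M_H₂) / Σ(n_i/√M_i)
= (1.41/√2.02) / (1.41/√2.02 + 2.57/√20.18) = 0.9921/(0.9921 + 0.5721) = 0.634.

0.634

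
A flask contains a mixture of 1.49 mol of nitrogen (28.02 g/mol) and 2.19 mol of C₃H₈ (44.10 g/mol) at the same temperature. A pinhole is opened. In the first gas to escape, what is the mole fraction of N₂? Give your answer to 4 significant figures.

0.4605

Each component's effusion rate ∝ (its partial pressure)·(1/√M) ∝ n_i/√M_i.
x_N₂(eff) = (n_N₂/√M_N₂) / (n_N₂/√M_N₂ + n_C₃H₈/√M_C₃H₈)
= (1.49/√28.02) / (1.49/√28.02 + 2.19/√44.10) = 0.2815/(0.2815 + 0.3298) = 0.4605.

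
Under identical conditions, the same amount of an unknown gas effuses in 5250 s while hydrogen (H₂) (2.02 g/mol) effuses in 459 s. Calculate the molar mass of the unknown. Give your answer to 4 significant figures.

Using Graham's law: t_X/t_H₂ = √(M_X/M_H₂).
5250/459 = 11.44 = √(M_X/2.02)
M_X = 2.02 × 11.44² = 2.02 × 130.8 = 264.3 g/mol

264.3 g/mol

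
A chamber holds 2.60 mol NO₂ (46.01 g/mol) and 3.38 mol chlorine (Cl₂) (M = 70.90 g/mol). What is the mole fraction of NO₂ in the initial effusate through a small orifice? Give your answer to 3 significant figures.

Rate_i ∝ x_i/√M_i (Graham's law weighted by mole fraction), so the effusate composition follows n_i/√M_i.
x_NO₂(eff) = (n_NO₂/√M_NO₂) / (n_NO₂/√M_NO₂ + n_Cl₂/√M_Cl₂)
= (2.60/√46.01) / (2.60/√46.01 + 3.38/√70.90) = 0.3833/(0.3833 + 0.4014) = 0.488.

0.488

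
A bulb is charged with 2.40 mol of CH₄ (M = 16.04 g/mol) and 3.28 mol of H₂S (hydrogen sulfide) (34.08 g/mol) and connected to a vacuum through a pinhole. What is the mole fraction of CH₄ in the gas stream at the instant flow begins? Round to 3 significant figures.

0.516

Effusion rate of each component ∝ n_i/√M_i (partial pressure × 1/√M).
Mole fraction of CH₄ in the effusate = (n_CH₄/√M_CH₄) / (n_CH₄/√M_CH₄ + n_H₂S/√M_H₂S)
= (2.40/√16.04) / (2.40/√16.04 + 3.28/√34.08) = 0.5993/(0.5993 + 0.5619) = 0.516.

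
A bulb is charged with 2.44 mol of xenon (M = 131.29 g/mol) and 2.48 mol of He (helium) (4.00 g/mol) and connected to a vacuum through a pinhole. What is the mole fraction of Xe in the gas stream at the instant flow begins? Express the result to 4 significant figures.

0.1466

Effusion rate of each component ∝ n_i/√M_i (partial pressure × 1/√M).
x_Xe(eff) = (n_Xe/√M_Xe) / (n_Xe/√M_Xe + n_He/√M_He)
= (2.44/√131.29) / (2.44/√131.29 + 2.48/√4.00) = 0.2129/(0.2129 + 1.240) = 0.1466.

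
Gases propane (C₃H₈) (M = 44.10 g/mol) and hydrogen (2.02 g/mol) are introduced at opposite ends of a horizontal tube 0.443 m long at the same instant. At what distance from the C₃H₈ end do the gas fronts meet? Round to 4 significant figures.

Graham's law gives d_C₃H₈/d_H₂ = rate_C₃H₈/rate_H₂ = √(M_H₂/M_C₃H₈) = √(2.02/44.10) = 0.2140.
With d_C₃H₈ + d_H₂ = 0.443 m, d_H₂ = 0.443/(1 + 0.2140) = 0.3649 m.
d_C₃H₈ = 0.443 − 0.3649 = 0.07810 m.

0.07810 m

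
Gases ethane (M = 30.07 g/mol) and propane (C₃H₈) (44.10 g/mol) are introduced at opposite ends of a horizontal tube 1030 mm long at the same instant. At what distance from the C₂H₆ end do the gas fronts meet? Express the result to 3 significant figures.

564 mm

The fronts meet when d_C₂H₆ + d_C₃H₈ = L with d_C₂H₆/d_C₃H₈ = √(M_C₃H₈/M_C₂H₆) (Graham's law). Here √(M_C₃H₈/M_C₂H₆) = √(44.10/30.07) = 1.211.
With d_C₂H₆ + d_C₃H₈ = 1030 mm, d_C₃H₈ = 1030/(1 + 1.211) = 465.8 mm.
d_C₂H₆ = 1030 − 465.8 = 564 mm.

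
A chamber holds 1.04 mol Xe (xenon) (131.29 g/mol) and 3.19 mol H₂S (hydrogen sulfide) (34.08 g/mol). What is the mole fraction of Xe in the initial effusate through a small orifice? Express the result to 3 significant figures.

0.142

Each component's effusion rate ∝ (its partial pressure)·(1/√M) ∝ n_i/√M_i.
x_Xe(eff) = (n_Xe/√M_Xe) / (n_Xe/√M_Xe + n_H₂S/√M_H₂S)
= (1.04/√131.29) / (1.04/√131.29 + 3.19/√34.08) = 0.09076/(0.09076 + 0.5464) = 0.142.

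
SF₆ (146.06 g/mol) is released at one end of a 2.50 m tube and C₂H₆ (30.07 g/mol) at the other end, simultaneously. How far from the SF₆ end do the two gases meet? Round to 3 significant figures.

0.780 m

Graham's law gives d_SF₆/d_C₂H₆ = rate_SF₆/rate_C₂H₆ = √(M_C₂H₆/M_SF₆) = √(30.07/146.06) = 0.4537.
With d_SF₆ + d_C₂H₆ = 2.50 m, d_C₂H₆ = 2.50/(1 + 0.4537) = 1.720 m.
d_SF₆ = 2.50 − 1.720 = 0.780 m.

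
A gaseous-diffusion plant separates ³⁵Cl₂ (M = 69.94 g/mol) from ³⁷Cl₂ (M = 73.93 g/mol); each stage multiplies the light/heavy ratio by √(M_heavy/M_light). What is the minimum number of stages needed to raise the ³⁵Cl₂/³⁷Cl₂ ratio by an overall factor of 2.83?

38

Single-stage factor α = √(73.93/69.94), so ln α = ½ ln(1.05705) = 0.02774.
Need α^N ≥ 2.83 ⇒ N ≥ ln(2.83) / ln α = 1.040 / 0.02774 = 37.50.
Rounding up, N = 38 stages.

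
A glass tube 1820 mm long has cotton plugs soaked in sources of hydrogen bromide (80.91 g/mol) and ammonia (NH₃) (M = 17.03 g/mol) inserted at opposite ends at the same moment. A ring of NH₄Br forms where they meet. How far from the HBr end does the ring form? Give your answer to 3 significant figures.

Graham's law gives d_HBr/d_NH₃ = rate_HBr/rate_NH₃ = √(M_NH₃/M_HBr) = √(17.03/80.91) = 0.4588.
With d_HBr + d_NH₃ = 1820 mm, d_NH₃ = 1820/(1 + 0.4588) = 1248 mm.
d_HBr = 1820 − 1248 = 572 mm.

572 mm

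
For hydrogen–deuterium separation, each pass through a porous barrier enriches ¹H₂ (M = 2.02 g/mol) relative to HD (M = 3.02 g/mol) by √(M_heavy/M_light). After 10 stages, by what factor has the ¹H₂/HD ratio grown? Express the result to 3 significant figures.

The single-stage factor is √(M_heavy/M_light), so 10 stages give [√(3.02/2.02)]^10 = (3.02/2.02)^(10/2).
= 1.49505^5 = 7.47.

7.47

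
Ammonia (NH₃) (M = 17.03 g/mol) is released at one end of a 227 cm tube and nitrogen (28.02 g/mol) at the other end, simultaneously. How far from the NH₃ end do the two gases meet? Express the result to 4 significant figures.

In equal time, each gas travels a distance ∝ its rate ∝ 1/√M, so d_NH₃/d_N₂ = √(M_N₂/M_NH₃) = √(28.02/17.03) = 1.283.
With d_NH₃ + d_N₂ = 227 cm, d_N₂ = 227/(1 + 1.283) = 99.44 cm.
d_NH₃ = 227 − 99.44 = 127.6 cm.

127.6 cm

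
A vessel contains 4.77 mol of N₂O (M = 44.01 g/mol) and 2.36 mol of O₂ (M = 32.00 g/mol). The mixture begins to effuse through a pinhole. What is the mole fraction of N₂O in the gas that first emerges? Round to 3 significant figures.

0.633

The effusion rate of species i is ∝ p_i/√M_i ∝ n_i/√M_i.
Mole fraction of N₂O in the effusate = (n_N₂O/√M_N₂O) / (n_N₂O/√M_N₂O + n_O₂/√M_O₂)
= (4.77/√44.01) / (4.77/√44.01 + 2.36/√32.00) = 0.7190/(0.7190 + 0.4172) = 0.633.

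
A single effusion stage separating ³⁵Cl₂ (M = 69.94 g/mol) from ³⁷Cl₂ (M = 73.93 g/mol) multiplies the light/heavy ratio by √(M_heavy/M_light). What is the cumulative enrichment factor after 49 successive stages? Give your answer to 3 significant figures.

Each stage multiplies the ratio by α = √(73.93/69.94), so after 49 stages the overall factor is α^49 = (73.93/69.94)^(49/2).
= 1.05705^(49/2) = 3.89.

3.89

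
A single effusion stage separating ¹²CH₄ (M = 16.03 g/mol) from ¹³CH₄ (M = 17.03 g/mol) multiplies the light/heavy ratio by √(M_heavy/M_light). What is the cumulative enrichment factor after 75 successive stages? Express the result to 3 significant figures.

The single-stage factor is √(M_heavy/M_light), so 75 stages give [√(17.03/16.03)]^75 = (17.03/16.03)^(75/2).
= 1.06238^(75/2) = 9.67.

9.67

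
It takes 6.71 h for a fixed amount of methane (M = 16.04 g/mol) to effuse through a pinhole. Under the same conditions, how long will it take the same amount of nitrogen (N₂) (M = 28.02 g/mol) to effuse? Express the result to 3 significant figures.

From Graham's law, t_N₂/t_CH₄ = √(M_N₂/M_CH₄) = √(28.02/16.04) = √1.747 = 1.322.
So the time for N₂ is 6.71 × 1.322 = 8.87 h.

8.87 h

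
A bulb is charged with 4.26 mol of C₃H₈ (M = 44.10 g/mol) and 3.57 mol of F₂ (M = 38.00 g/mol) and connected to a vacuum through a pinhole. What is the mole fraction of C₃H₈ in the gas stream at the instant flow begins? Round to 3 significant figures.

0.526

Each component's effusion rate ∝ (its partial pressure)·(1/√M) ∝ n_i/√M_i.
Mole fraction of C₃H₈ in the effusate = (n_C₃H₈/√M_C₃H₈) / (n_C₃H₈/√M_C₃H₈ + n_F₂/√M_F₂)
= (4.26/√44.10) / (4.26/√44.10 + 3.57/√38.00) = 0.6415/(0.6415 + 0.5791) = 0.526.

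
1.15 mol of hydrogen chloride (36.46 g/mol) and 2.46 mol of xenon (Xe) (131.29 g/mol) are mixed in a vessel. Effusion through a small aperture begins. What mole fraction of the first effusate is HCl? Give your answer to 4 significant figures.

Rate_i ∝ x_i/√M_i (Graham's law weighted by mole fraction), so the effusate composition follows n_i/√M_i.
Mole fraction of HCl in the effusate = (n_HCl/√M_HCl) / (n_HCl/√M_HCl + n_Xe/√M_Xe)
= (1.15/√36.46) / (1.15/√36.46 + 2.46/√131.29) = 0.1905/(0.1905 + 0.2147) = 0.4701.

0.4701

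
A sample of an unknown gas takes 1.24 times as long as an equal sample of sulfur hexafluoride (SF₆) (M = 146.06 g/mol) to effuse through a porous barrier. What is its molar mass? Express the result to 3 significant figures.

225 g/mol

By Graham's law, t_X/t_SF₆ = √(M_X/M_SF₆).
1.24 = √(M_X/146.06)
M_X = 146.06 × 1.24² = 146.06 × 1.538 = 225 g/mol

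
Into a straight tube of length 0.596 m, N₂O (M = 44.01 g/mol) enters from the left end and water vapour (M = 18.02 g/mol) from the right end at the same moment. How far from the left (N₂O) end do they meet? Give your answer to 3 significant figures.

Distances travelled in equal time are proportional to diffusion rates, so d_N₂O/d_H₂O = √(M_H₂O/M_N₂O) = √(18.02/44.01) = 0.6399.
With d_N₂O + d_H₂O = 0.596 m, d_H₂O = 0.596/(1 + 0.6399) = 0.3634 m.
d_N₂O = 0.596 − 0.3634 = 0.233 m.

0.233 m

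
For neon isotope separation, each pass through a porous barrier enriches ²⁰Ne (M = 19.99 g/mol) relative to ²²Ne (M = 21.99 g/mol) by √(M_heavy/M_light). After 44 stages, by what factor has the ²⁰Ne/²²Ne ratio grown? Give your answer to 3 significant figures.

Overall factor = α^44 with α = √(21.99/19.99), i.e. (21.99/19.99)^(44/2).
= 1.10005^22 = 8.15.

8.15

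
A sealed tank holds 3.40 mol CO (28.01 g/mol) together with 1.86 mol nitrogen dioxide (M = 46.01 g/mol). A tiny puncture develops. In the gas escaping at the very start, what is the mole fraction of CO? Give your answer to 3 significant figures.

Rate_i ∝ x_i/√M_i (Graham's law weighted by mole fraction), so the effusate composition follows n_i/√M_i.
Mole fraction of CO in the effusate = (n_CO/√M_CO) / (n_CO/√M_CO + n_NO₂/√M_NO₂)
= (3.40/√28.01) / (3.40/√28.01 + 1.86/√46.01) = 0.6424/(0.6424 + 0.2742) = 0.701.

0.701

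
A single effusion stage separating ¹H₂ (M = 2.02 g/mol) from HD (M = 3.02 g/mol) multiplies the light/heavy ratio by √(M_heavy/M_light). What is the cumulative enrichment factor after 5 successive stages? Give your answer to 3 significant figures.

Overall factor = α^5 with α = √(3.02/2.02), i.e. (3.02/2.02)^(5/2).
= 1.49505^(5/2) = 2.73.

2.73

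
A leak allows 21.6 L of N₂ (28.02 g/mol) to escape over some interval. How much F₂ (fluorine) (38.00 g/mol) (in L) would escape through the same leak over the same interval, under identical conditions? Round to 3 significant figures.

18.5 L

By Graham's law, rate_F₂/rate_N₂ = √(M_N₂/M_F₂) = √(28.02/38.00) = √0.7374 = 0.8587.
So the volume for F₂ is 21.6 × 0.8587 = 18.5 L.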